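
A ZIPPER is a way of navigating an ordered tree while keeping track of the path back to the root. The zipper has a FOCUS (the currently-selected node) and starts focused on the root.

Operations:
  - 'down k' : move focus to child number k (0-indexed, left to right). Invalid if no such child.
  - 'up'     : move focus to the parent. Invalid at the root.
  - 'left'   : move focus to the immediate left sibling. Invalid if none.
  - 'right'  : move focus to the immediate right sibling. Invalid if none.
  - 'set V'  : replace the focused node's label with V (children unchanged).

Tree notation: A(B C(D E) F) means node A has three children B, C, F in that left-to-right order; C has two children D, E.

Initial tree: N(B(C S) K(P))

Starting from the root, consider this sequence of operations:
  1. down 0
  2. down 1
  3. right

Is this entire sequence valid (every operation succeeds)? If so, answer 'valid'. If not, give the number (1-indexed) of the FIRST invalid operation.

Answer: 3

Derivation:
Step 1 (down 0): focus=B path=0 depth=1 children=['C', 'S'] left=[] right=['K'] parent=N
Step 2 (down 1): focus=S path=0/1 depth=2 children=[] left=['C'] right=[] parent=B
Step 3 (right): INVALID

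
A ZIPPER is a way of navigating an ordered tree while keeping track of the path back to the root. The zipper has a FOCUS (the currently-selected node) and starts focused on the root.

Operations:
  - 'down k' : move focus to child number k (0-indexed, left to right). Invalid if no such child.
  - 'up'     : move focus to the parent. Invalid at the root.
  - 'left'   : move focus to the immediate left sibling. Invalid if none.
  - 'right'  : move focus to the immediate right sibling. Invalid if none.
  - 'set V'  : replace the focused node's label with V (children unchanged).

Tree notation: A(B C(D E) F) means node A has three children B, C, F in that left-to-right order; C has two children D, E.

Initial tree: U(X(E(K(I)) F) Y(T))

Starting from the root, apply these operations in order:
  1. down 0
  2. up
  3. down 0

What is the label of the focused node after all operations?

Answer: X

Derivation:
Step 1 (down 0): focus=X path=0 depth=1 children=['E', 'F'] left=[] right=['Y'] parent=U
Step 2 (up): focus=U path=root depth=0 children=['X', 'Y'] (at root)
Step 3 (down 0): focus=X path=0 depth=1 children=['E', 'F'] left=[] right=['Y'] parent=U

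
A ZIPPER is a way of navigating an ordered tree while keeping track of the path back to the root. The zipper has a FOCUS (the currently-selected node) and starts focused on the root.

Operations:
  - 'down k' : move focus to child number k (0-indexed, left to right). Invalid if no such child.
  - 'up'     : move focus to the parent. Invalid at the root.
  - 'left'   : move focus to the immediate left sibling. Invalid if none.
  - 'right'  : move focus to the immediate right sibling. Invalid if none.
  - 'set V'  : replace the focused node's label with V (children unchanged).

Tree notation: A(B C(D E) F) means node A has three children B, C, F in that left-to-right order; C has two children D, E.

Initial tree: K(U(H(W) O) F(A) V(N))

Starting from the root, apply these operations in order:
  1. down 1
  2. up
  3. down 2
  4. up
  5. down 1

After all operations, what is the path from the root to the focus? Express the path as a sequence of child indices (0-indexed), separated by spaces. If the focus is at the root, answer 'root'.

Step 1 (down 1): focus=F path=1 depth=1 children=['A'] left=['U'] right=['V'] parent=K
Step 2 (up): focus=K path=root depth=0 children=['U', 'F', 'V'] (at root)
Step 3 (down 2): focus=V path=2 depth=1 children=['N'] left=['U', 'F'] right=[] parent=K
Step 4 (up): focus=K path=root depth=0 children=['U', 'F', 'V'] (at root)
Step 5 (down 1): focus=F path=1 depth=1 children=['A'] left=['U'] right=['V'] parent=K

Answer: 1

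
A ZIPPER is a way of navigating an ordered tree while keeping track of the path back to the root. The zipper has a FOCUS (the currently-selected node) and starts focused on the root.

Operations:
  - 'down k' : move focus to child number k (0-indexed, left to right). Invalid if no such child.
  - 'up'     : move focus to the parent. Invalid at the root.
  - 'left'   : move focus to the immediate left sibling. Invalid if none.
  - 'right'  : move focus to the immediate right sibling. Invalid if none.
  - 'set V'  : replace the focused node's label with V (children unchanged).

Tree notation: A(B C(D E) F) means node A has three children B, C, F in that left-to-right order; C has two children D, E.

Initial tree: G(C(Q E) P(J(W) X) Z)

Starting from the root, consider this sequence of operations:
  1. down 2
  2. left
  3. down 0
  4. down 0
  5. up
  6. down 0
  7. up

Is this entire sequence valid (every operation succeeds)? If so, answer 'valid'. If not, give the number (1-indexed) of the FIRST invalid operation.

Answer: valid

Derivation:
Step 1 (down 2): focus=Z path=2 depth=1 children=[] left=['C', 'P'] right=[] parent=G
Step 2 (left): focus=P path=1 depth=1 children=['J', 'X'] left=['C'] right=['Z'] parent=G
Step 3 (down 0): focus=J path=1/0 depth=2 children=['W'] left=[] right=['X'] parent=P
Step 4 (down 0): focus=W path=1/0/0 depth=3 children=[] left=[] right=[] parent=J
Step 5 (up): focus=J path=1/0 depth=2 children=['W'] left=[] right=['X'] parent=P
Step 6 (down 0): focus=W path=1/0/0 depth=3 children=[] left=[] right=[] parent=J
Step 7 (up): focus=J path=1/0 depth=2 children=['W'] left=[] right=['X'] parent=P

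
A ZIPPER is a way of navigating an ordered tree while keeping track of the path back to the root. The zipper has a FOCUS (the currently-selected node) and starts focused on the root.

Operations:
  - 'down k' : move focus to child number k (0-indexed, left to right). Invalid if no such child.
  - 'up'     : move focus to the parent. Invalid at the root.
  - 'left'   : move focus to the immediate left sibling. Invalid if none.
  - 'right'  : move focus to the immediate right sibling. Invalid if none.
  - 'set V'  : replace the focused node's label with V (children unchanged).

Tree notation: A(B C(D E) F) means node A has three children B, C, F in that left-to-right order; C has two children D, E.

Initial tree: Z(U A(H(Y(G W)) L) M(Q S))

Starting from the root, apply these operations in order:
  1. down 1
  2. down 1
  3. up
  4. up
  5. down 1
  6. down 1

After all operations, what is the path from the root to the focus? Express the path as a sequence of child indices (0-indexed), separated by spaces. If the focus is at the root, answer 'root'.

Step 1 (down 1): focus=A path=1 depth=1 children=['H', 'L'] left=['U'] right=['M'] parent=Z
Step 2 (down 1): focus=L path=1/1 depth=2 children=[] left=['H'] right=[] parent=A
Step 3 (up): focus=A path=1 depth=1 children=['H', 'L'] left=['U'] right=['M'] parent=Z
Step 4 (up): focus=Z path=root depth=0 children=['U', 'A', 'M'] (at root)
Step 5 (down 1): focus=A path=1 depth=1 children=['H', 'L'] left=['U'] right=['M'] parent=Z
Step 6 (down 1): focus=L path=1/1 depth=2 children=[] left=['H'] right=[] parent=A

Answer: 1 1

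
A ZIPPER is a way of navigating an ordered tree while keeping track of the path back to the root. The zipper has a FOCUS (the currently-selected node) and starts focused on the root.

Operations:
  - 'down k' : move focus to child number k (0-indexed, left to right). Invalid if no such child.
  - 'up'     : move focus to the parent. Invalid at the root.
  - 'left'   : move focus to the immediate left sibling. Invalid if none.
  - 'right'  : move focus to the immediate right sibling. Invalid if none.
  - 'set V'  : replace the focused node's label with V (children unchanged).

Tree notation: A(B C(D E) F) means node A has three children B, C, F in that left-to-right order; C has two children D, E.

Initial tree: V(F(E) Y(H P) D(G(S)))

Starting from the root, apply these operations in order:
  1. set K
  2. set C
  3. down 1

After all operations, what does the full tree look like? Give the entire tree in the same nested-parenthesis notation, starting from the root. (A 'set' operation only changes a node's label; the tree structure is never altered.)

Step 1 (set K): focus=K path=root depth=0 children=['F', 'Y', 'D'] (at root)
Step 2 (set C): focus=C path=root depth=0 children=['F', 'Y', 'D'] (at root)
Step 3 (down 1): focus=Y path=1 depth=1 children=['H', 'P'] left=['F'] right=['D'] parent=C

Answer: C(F(E) Y(H P) D(G(S)))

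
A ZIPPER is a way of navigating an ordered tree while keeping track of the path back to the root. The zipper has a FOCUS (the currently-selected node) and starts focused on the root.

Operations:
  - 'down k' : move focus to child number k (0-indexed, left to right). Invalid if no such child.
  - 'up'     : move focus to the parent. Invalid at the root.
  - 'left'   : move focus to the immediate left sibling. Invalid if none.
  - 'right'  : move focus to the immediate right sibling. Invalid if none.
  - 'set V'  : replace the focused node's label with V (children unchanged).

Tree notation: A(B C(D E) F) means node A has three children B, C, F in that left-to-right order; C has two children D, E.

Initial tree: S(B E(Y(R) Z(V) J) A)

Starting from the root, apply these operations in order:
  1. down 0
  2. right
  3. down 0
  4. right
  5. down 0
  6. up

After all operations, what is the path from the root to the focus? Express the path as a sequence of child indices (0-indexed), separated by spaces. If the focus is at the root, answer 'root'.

Answer: 1 1

Derivation:
Step 1 (down 0): focus=B path=0 depth=1 children=[] left=[] right=['E', 'A'] parent=S
Step 2 (right): focus=E path=1 depth=1 children=['Y', 'Z', 'J'] left=['B'] right=['A'] parent=S
Step 3 (down 0): focus=Y path=1/0 depth=2 children=['R'] left=[] right=['Z', 'J'] parent=E
Step 4 (right): focus=Z path=1/1 depth=2 children=['V'] left=['Y'] right=['J'] parent=E
Step 5 (down 0): focus=V path=1/1/0 depth=3 children=[] left=[] right=[] parent=Z
Step 6 (up): focus=Z path=1/1 depth=2 children=['V'] left=['Y'] right=['J'] parent=E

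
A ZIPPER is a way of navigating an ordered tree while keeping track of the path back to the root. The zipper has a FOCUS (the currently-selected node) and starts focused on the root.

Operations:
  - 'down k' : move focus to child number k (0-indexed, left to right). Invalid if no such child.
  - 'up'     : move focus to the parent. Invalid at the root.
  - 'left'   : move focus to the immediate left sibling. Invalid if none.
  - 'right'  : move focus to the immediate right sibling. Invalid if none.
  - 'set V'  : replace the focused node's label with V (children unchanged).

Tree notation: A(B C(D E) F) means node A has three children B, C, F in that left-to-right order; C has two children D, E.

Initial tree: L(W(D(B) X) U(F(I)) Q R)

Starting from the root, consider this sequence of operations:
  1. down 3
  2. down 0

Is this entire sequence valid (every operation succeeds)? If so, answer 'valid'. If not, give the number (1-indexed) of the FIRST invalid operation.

Answer: 2

Derivation:
Step 1 (down 3): focus=R path=3 depth=1 children=[] left=['W', 'U', 'Q'] right=[] parent=L
Step 2 (down 0): INVALID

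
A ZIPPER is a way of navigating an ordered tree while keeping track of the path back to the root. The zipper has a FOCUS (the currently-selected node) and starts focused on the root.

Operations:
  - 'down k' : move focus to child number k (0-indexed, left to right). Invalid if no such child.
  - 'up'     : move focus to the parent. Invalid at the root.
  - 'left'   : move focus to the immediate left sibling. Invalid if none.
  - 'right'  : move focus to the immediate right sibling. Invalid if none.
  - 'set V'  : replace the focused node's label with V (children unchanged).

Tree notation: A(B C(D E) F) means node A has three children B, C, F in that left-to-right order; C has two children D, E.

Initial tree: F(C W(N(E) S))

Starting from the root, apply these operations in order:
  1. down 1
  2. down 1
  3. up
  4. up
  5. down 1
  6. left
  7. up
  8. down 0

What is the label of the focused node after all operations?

Step 1 (down 1): focus=W path=1 depth=1 children=['N', 'S'] left=['C'] right=[] parent=F
Step 2 (down 1): focus=S path=1/1 depth=2 children=[] left=['N'] right=[] parent=W
Step 3 (up): focus=W path=1 depth=1 children=['N', 'S'] left=['C'] right=[] parent=F
Step 4 (up): focus=F path=root depth=0 children=['C', 'W'] (at root)
Step 5 (down 1): focus=W path=1 depth=1 children=['N', 'S'] left=['C'] right=[] parent=F
Step 6 (left): focus=C path=0 depth=1 children=[] left=[] right=['W'] parent=F
Step 7 (up): focus=F path=root depth=0 children=['C', 'W'] (at root)
Step 8 (down 0): focus=C path=0 depth=1 children=[] left=[] right=['W'] parent=F

Answer: C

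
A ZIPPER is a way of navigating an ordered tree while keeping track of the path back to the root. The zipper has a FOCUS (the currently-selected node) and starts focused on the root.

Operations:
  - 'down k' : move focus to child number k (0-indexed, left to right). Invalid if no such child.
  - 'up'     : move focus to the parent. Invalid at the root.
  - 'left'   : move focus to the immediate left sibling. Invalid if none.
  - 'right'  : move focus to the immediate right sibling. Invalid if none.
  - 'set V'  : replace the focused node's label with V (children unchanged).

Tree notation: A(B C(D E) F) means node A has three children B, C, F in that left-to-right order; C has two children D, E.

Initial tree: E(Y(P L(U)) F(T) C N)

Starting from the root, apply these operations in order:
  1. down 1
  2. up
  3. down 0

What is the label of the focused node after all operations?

Step 1 (down 1): focus=F path=1 depth=1 children=['T'] left=['Y'] right=['C', 'N'] parent=E
Step 2 (up): focus=E path=root depth=0 children=['Y', 'F', 'C', 'N'] (at root)
Step 3 (down 0): focus=Y path=0 depth=1 children=['P', 'L'] left=[] right=['F', 'C', 'N'] parent=E

Answer: Y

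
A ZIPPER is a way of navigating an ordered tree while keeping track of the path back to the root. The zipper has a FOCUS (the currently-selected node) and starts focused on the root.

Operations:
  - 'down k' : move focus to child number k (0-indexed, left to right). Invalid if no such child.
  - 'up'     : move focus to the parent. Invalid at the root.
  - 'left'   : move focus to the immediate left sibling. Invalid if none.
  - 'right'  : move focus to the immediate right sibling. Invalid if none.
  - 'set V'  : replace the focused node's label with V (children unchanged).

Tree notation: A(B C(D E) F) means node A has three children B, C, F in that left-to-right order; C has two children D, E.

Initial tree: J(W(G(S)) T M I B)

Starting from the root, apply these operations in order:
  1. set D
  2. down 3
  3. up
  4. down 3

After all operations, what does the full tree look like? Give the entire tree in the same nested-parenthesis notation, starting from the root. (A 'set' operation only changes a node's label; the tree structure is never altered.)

Step 1 (set D): focus=D path=root depth=0 children=['W', 'T', 'M', 'I', 'B'] (at root)
Step 2 (down 3): focus=I path=3 depth=1 children=[] left=['W', 'T', 'M'] right=['B'] parent=D
Step 3 (up): focus=D path=root depth=0 children=['W', 'T', 'M', 'I', 'B'] (at root)
Step 4 (down 3): focus=I path=3 depth=1 children=[] left=['W', 'T', 'M'] right=['B'] parent=D

Answer: D(W(G(S)) T M I B)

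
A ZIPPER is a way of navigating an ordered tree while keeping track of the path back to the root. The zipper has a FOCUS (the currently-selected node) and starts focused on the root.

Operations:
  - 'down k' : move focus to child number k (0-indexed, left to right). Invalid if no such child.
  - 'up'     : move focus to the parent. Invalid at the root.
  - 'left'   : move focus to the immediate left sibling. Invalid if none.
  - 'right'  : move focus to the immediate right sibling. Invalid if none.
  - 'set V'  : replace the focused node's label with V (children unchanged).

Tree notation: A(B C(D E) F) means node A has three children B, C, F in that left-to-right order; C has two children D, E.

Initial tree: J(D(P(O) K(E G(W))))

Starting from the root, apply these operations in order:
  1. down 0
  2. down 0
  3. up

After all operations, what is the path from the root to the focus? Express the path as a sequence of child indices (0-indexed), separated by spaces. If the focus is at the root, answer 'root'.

Answer: 0

Derivation:
Step 1 (down 0): focus=D path=0 depth=1 children=['P', 'K'] left=[] right=[] parent=J
Step 2 (down 0): focus=P path=0/0 depth=2 children=['O'] left=[] right=['K'] parent=D
Step 3 (up): focus=D path=0 depth=1 children=['P', 'K'] left=[] right=[] parent=J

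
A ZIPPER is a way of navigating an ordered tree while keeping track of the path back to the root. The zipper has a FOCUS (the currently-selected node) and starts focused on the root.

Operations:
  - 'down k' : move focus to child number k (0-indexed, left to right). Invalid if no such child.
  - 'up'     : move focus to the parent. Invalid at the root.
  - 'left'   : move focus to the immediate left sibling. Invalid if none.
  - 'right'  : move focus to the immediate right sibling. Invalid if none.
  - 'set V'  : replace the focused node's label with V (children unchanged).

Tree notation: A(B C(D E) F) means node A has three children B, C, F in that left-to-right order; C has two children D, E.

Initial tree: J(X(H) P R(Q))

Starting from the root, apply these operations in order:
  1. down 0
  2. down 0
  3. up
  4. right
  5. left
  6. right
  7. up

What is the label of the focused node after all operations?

Step 1 (down 0): focus=X path=0 depth=1 children=['H'] left=[] right=['P', 'R'] parent=J
Step 2 (down 0): focus=H path=0/0 depth=2 children=[] left=[] right=[] parent=X
Step 3 (up): focus=X path=0 depth=1 children=['H'] left=[] right=['P', 'R'] parent=J
Step 4 (right): focus=P path=1 depth=1 children=[] left=['X'] right=['R'] parent=J
Step 5 (left): focus=X path=0 depth=1 children=['H'] left=[] right=['P', 'R'] parent=J
Step 6 (right): focus=P path=1 depth=1 children=[] left=['X'] right=['R'] parent=J
Step 7 (up): focus=J path=root depth=0 children=['X', 'P', 'R'] (at root)

Answer: J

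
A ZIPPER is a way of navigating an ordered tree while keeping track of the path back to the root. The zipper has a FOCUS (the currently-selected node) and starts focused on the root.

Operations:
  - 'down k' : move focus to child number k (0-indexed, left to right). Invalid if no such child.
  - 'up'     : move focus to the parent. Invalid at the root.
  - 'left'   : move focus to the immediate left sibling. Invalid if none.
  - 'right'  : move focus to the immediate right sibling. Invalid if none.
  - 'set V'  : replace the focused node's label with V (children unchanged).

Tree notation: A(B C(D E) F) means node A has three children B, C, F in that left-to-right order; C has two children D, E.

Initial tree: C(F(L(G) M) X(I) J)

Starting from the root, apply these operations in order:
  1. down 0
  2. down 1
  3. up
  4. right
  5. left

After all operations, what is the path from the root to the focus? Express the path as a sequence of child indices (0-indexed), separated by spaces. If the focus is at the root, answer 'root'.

Answer: 0

Derivation:
Step 1 (down 0): focus=F path=0 depth=1 children=['L', 'M'] left=[] right=['X', 'J'] parent=C
Step 2 (down 1): focus=M path=0/1 depth=2 children=[] left=['L'] right=[] parent=F
Step 3 (up): focus=F path=0 depth=1 children=['L', 'M'] left=[] right=['X', 'J'] parent=C
Step 4 (right): focus=X path=1 depth=1 children=['I'] left=['F'] right=['J'] parent=C
Step 5 (left): focus=F path=0 depth=1 children=['L', 'M'] left=[] right=['X', 'J'] parent=C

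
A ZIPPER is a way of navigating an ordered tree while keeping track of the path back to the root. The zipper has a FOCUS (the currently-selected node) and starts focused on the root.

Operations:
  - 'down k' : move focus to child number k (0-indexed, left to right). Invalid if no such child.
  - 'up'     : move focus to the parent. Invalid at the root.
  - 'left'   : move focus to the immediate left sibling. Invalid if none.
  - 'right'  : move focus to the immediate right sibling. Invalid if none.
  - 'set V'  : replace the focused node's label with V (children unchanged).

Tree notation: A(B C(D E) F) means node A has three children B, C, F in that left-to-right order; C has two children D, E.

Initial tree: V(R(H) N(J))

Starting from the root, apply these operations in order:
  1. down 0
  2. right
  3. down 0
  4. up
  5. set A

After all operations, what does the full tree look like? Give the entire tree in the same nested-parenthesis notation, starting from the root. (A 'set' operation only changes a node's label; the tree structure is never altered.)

Step 1 (down 0): focus=R path=0 depth=1 children=['H'] left=[] right=['N'] parent=V
Step 2 (right): focus=N path=1 depth=1 children=['J'] left=['R'] right=[] parent=V
Step 3 (down 0): focus=J path=1/0 depth=2 children=[] left=[] right=[] parent=N
Step 4 (up): focus=N path=1 depth=1 children=['J'] left=['R'] right=[] parent=V
Step 5 (set A): focus=A path=1 depth=1 children=['J'] left=['R'] right=[] parent=V

Answer: V(R(H) A(J))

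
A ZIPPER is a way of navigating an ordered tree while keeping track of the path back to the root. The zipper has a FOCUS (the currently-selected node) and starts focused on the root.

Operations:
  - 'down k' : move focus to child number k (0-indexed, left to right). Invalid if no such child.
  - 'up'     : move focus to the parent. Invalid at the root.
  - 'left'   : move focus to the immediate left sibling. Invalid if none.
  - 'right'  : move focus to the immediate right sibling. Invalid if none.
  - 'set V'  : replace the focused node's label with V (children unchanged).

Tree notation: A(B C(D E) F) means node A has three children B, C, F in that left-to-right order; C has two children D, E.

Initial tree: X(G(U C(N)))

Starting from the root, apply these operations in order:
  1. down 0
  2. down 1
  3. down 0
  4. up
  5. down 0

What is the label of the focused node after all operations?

Answer: N

Derivation:
Step 1 (down 0): focus=G path=0 depth=1 children=['U', 'C'] left=[] right=[] parent=X
Step 2 (down 1): focus=C path=0/1 depth=2 children=['N'] left=['U'] right=[] parent=G
Step 3 (down 0): focus=N path=0/1/0 depth=3 children=[] left=[] right=[] parent=C
Step 4 (up): focus=C path=0/1 depth=2 children=['N'] left=['U'] right=[] parent=G
Step 5 (down 0): focus=N path=0/1/0 depth=3 children=[] left=[] right=[] parent=C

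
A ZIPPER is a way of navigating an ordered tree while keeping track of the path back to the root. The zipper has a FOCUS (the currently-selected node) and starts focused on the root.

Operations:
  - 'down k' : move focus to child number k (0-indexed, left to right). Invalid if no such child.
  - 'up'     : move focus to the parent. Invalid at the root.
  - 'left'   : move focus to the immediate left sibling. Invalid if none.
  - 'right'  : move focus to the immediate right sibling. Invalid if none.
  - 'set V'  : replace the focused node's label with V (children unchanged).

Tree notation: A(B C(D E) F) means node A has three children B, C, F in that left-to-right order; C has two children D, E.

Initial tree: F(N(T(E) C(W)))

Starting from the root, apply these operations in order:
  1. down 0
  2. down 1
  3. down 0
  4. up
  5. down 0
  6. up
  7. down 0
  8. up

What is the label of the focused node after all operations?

Step 1 (down 0): focus=N path=0 depth=1 children=['T', 'C'] left=[] right=[] parent=F
Step 2 (down 1): focus=C path=0/1 depth=2 children=['W'] left=['T'] right=[] parent=N
Step 3 (down 0): focus=W path=0/1/0 depth=3 children=[] left=[] right=[] parent=C
Step 4 (up): focus=C path=0/1 depth=2 children=['W'] left=['T'] right=[] parent=N
Step 5 (down 0): focus=W path=0/1/0 depth=3 children=[] left=[] right=[] parent=C
Step 6 (up): focus=C path=0/1 depth=2 children=['W'] left=['T'] right=[] parent=N
Step 7 (down 0): focus=W path=0/1/0 depth=3 children=[] left=[] right=[] parent=C
Step 8 (up): focus=C path=0/1 depth=2 children=['W'] left=['T'] right=[] parent=N

Answer: C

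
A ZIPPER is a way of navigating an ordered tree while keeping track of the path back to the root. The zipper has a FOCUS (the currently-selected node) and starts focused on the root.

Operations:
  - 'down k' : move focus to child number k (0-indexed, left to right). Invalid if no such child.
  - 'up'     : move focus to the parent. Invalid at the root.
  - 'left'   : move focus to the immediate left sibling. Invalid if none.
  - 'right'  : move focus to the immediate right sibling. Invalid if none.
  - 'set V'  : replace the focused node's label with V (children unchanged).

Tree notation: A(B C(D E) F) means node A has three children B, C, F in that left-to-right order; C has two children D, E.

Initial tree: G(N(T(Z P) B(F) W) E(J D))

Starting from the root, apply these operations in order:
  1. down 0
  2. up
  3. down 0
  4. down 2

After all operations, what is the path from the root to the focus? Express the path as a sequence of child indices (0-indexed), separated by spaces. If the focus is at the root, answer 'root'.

Answer: 0 2

Derivation:
Step 1 (down 0): focus=N path=0 depth=1 children=['T', 'B', 'W'] left=[] right=['E'] parent=G
Step 2 (up): focus=G path=root depth=0 children=['N', 'E'] (at root)
Step 3 (down 0): focus=N path=0 depth=1 children=['T', 'B', 'W'] left=[] right=['E'] parent=G
Step 4 (down 2): focus=W path=0/2 depth=2 children=[] left=['T', 'B'] right=[] parent=N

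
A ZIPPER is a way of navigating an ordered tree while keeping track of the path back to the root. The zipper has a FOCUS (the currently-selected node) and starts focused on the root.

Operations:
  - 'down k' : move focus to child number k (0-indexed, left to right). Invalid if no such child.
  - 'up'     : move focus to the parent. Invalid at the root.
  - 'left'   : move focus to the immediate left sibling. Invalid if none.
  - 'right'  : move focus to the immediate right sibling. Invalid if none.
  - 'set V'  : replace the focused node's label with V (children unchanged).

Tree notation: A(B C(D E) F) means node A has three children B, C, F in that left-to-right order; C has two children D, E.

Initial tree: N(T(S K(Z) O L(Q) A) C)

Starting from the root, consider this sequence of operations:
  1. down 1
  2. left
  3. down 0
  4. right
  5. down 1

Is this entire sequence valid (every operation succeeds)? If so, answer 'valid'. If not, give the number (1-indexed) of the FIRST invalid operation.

Answer: 5

Derivation:
Step 1 (down 1): focus=C path=1 depth=1 children=[] left=['T'] right=[] parent=N
Step 2 (left): focus=T path=0 depth=1 children=['S', 'K', 'O', 'L', 'A'] left=[] right=['C'] parent=N
Step 3 (down 0): focus=S path=0/0 depth=2 children=[] left=[] right=['K', 'O', 'L', 'A'] parent=T
Step 4 (right): focus=K path=0/1 depth=2 children=['Z'] left=['S'] right=['O', 'L', 'A'] parent=T
Step 5 (down 1): INVALID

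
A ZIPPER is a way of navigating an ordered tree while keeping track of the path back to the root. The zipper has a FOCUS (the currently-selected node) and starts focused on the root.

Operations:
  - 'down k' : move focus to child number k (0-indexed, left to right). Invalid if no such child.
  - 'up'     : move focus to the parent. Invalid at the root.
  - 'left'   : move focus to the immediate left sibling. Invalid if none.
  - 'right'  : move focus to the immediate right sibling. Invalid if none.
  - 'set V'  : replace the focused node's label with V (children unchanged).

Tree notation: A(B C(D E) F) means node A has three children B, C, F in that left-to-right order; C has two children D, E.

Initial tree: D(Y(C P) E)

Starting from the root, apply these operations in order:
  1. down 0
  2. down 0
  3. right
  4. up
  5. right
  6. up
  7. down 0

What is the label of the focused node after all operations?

Answer: Y

Derivation:
Step 1 (down 0): focus=Y path=0 depth=1 children=['C', 'P'] left=[] right=['E'] parent=D
Step 2 (down 0): focus=C path=0/0 depth=2 children=[] left=[] right=['P'] parent=Y
Step 3 (right): focus=P path=0/1 depth=2 children=[] left=['C'] right=[] parent=Y
Step 4 (up): focus=Y path=0 depth=1 children=['C', 'P'] left=[] right=['E'] parent=D
Step 5 (right): focus=E path=1 depth=1 children=[] left=['Y'] right=[] parent=D
Step 6 (up): focus=D path=root depth=0 children=['Y', 'E'] (at root)
Step 7 (down 0): focus=Y path=0 depth=1 children=['C', 'P'] left=[] right=['E'] parent=D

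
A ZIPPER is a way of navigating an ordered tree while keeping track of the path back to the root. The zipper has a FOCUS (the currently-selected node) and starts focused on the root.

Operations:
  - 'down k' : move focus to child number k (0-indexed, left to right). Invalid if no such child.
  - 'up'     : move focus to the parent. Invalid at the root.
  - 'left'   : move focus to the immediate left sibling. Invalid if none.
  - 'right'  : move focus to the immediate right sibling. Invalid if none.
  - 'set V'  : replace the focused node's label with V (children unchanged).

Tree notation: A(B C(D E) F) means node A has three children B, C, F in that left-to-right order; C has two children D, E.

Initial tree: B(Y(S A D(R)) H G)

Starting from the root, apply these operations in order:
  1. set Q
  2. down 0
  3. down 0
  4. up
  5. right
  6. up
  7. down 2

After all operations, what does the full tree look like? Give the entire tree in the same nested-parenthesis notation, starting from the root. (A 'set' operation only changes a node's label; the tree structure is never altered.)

Answer: Q(Y(S A D(R)) H G)

Derivation:
Step 1 (set Q): focus=Q path=root depth=0 children=['Y', 'H', 'G'] (at root)
Step 2 (down 0): focus=Y path=0 depth=1 children=['S', 'A', 'D'] left=[] right=['H', 'G'] parent=Q
Step 3 (down 0): focus=S path=0/0 depth=2 children=[] left=[] right=['A', 'D'] parent=Y
Step 4 (up): focus=Y path=0 depth=1 children=['S', 'A', 'D'] left=[] right=['H', 'G'] parent=Q
Step 5 (right): focus=H path=1 depth=1 children=[] left=['Y'] right=['G'] parent=Q
Step 6 (up): focus=Q path=root depth=0 children=['Y', 'H', 'G'] (at root)
Step 7 (down 2): focus=G path=2 depth=1 children=[] left=['Y', 'H'] right=[] parent=Q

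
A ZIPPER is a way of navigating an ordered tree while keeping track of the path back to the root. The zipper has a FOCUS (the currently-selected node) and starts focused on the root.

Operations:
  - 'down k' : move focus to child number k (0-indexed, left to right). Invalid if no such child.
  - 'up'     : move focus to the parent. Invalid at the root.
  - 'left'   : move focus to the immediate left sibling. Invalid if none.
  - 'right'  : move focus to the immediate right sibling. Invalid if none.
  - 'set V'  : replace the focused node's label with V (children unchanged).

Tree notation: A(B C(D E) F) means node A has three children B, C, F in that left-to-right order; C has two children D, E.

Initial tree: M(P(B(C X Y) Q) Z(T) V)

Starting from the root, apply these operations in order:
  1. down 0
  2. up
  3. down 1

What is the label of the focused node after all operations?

Answer: Z

Derivation:
Step 1 (down 0): focus=P path=0 depth=1 children=['B', 'Q'] left=[] right=['Z', 'V'] parent=M
Step 2 (up): focus=M path=root depth=0 children=['P', 'Z', 'V'] (at root)
Step 3 (down 1): focus=Z path=1 depth=1 children=['T'] left=['P'] right=['V'] parent=M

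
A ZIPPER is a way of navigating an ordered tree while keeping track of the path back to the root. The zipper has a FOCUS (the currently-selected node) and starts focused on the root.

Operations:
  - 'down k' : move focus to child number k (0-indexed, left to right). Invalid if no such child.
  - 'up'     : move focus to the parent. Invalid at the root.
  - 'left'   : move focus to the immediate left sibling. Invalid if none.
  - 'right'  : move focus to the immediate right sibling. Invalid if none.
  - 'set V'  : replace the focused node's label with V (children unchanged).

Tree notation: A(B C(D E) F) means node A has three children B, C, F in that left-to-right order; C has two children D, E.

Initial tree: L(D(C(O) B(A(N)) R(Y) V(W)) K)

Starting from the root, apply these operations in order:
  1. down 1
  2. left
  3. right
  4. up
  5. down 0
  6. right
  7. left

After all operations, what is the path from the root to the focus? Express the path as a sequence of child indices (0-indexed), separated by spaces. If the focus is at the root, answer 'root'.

Answer: 0

Derivation:
Step 1 (down 1): focus=K path=1 depth=1 children=[] left=['D'] right=[] parent=L
Step 2 (left): focus=D path=0 depth=1 children=['C', 'B', 'R', 'V'] left=[] right=['K'] parent=L
Step 3 (right): focus=K path=1 depth=1 children=[] left=['D'] right=[] parent=L
Step 4 (up): focus=L path=root depth=0 children=['D', 'K'] (at root)
Step 5 (down 0): focus=D path=0 depth=1 children=['C', 'B', 'R', 'V'] left=[] right=['K'] parent=L
Step 6 (right): focus=K path=1 depth=1 children=[] left=['D'] right=[] parent=L
Step 7 (left): focus=D path=0 depth=1 children=['C', 'B', 'R', 'V'] left=[] right=['K'] parent=L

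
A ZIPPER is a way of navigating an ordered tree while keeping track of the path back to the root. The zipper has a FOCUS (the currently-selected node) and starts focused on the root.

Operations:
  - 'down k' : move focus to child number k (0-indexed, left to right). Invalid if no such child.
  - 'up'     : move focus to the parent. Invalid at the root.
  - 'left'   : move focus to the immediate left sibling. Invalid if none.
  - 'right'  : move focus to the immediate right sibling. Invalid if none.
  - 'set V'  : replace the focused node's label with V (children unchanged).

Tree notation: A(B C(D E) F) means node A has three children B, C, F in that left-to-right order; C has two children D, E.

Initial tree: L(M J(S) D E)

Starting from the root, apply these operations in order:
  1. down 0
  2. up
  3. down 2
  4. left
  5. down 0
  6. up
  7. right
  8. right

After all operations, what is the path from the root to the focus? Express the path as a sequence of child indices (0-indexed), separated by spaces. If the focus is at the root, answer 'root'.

Answer: 3

Derivation:
Step 1 (down 0): focus=M path=0 depth=1 children=[] left=[] right=['J', 'D', 'E'] parent=L
Step 2 (up): focus=L path=root depth=0 children=['M', 'J', 'D', 'E'] (at root)
Step 3 (down 2): focus=D path=2 depth=1 children=[] left=['M', 'J'] right=['E'] parent=L
Step 4 (left): focus=J path=1 depth=1 children=['S'] left=['M'] right=['D', 'E'] parent=L
Step 5 (down 0): focus=S path=1/0 depth=2 children=[] left=[] right=[] parent=J
Step 6 (up): focus=J path=1 depth=1 children=['S'] left=['M'] right=['D', 'E'] parent=L
Step 7 (right): focus=D path=2 depth=1 children=[] left=['M', 'J'] right=['E'] parent=L
Step 8 (right): focus=E path=3 depth=1 children=[] left=['M', 'J', 'D'] right=[] parent=L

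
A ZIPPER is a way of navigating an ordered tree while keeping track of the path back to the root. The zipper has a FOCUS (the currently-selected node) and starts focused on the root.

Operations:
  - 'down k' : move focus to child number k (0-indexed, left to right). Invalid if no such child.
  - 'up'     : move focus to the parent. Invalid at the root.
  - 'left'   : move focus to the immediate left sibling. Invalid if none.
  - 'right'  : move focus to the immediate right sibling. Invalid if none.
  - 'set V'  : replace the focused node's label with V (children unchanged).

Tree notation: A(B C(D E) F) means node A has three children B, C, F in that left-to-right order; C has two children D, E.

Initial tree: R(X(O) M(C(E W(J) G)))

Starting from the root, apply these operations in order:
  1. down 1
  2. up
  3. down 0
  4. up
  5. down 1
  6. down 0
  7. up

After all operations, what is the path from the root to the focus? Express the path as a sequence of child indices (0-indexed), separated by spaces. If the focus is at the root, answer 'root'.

Answer: 1

Derivation:
Step 1 (down 1): focus=M path=1 depth=1 children=['C'] left=['X'] right=[] parent=R
Step 2 (up): focus=R path=root depth=0 children=['X', 'M'] (at root)
Step 3 (down 0): focus=X path=0 depth=1 children=['O'] left=[] right=['M'] parent=R
Step 4 (up): focus=R path=root depth=0 children=['X', 'M'] (at root)
Step 5 (down 1): focus=M path=1 depth=1 children=['C'] left=['X'] right=[] parent=R
Step 6 (down 0): focus=C path=1/0 depth=2 children=['E', 'W', 'G'] left=[] right=[] parent=M
Step 7 (up): focus=M path=1 depth=1 children=['C'] left=['X'] right=[] parent=R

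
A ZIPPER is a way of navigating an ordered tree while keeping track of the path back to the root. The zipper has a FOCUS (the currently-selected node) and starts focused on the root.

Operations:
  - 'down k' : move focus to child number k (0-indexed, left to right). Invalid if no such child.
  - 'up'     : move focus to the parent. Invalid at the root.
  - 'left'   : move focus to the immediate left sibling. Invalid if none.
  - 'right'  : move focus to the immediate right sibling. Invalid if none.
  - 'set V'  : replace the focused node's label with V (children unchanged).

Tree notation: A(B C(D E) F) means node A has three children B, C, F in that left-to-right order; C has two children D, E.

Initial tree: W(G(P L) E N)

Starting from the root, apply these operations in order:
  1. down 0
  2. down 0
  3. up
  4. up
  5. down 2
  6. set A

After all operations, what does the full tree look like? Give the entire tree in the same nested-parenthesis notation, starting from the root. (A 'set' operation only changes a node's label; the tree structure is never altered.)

Answer: W(G(P L) E A)

Derivation:
Step 1 (down 0): focus=G path=0 depth=1 children=['P', 'L'] left=[] right=['E', 'N'] parent=W
Step 2 (down 0): focus=P path=0/0 depth=2 children=[] left=[] right=['L'] parent=G
Step 3 (up): focus=G path=0 depth=1 children=['P', 'L'] left=[] right=['E', 'N'] parent=W
Step 4 (up): focus=W path=root depth=0 children=['G', 'E', 'N'] (at root)
Step 5 (down 2): focus=N path=2 depth=1 children=[] left=['G', 'E'] right=[] parent=W
Step 6 (set A): focus=A path=2 depth=1 children=[] left=['G', 'E'] right=[] parent=W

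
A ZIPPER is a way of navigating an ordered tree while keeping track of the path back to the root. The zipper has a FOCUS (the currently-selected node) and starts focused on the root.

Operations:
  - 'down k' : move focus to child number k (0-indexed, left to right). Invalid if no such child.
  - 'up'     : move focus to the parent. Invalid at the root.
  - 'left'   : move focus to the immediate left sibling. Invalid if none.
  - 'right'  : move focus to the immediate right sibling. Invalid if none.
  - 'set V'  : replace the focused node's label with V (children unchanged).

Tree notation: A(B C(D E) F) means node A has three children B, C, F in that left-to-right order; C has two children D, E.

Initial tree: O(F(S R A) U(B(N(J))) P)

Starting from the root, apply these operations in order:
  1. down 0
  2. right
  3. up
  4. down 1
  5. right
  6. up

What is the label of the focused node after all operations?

Step 1 (down 0): focus=F path=0 depth=1 children=['S', 'R', 'A'] left=[] right=['U', 'P'] parent=O
Step 2 (right): focus=U path=1 depth=1 children=['B'] left=['F'] right=['P'] parent=O
Step 3 (up): focus=O path=root depth=0 children=['F', 'U', 'P'] (at root)
Step 4 (down 1): focus=U path=1 depth=1 children=['B'] left=['F'] right=['P'] parent=O
Step 5 (right): focus=P path=2 depth=1 children=[] left=['F', 'U'] right=[] parent=O
Step 6 (up): focus=O path=root depth=0 children=['F', 'U', 'P'] (at root)

Answer: O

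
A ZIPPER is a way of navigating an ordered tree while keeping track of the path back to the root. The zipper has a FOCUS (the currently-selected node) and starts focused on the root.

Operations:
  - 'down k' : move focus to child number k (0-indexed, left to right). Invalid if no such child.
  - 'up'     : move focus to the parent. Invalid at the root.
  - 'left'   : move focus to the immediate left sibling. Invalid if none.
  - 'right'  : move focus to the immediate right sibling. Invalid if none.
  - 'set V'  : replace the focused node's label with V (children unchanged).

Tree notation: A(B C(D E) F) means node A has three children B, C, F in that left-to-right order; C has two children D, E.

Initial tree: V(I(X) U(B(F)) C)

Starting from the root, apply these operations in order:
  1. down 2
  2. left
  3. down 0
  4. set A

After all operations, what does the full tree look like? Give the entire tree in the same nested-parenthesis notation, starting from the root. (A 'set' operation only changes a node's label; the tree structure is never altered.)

Answer: V(I(X) U(A(F)) C)

Derivation:
Step 1 (down 2): focus=C path=2 depth=1 children=[] left=['I', 'U'] right=[] parent=V
Step 2 (left): focus=U path=1 depth=1 children=['B'] left=['I'] right=['C'] parent=V
Step 3 (down 0): focus=B path=1/0 depth=2 children=['F'] left=[] right=[] parent=U
Step 4 (set A): focus=A path=1/0 depth=2 children=['F'] left=[] right=[] parent=U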